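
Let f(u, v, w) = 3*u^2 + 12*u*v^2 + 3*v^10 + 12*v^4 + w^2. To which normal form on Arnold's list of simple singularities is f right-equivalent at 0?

The Hessian of f at 0 is [[6, 0, 0], [0, 0, 0], [0, 0, 2]] with rank 2, so corank 1. A Groebner basis of the Jacobian ideal J(f) in C{u,v,w} is {u^5, u^4*v, u/2 + v^2, w}; counting standard monomials gives mu = 9. Corank 1: A-series; mu = 9 gives A_9.

A_{9}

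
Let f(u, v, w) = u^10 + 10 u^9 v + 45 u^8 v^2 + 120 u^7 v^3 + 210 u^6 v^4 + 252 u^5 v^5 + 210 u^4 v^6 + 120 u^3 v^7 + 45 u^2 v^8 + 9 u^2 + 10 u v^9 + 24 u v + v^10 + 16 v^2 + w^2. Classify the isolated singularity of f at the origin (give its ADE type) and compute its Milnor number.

Type A_9, Milnor number mu = 9.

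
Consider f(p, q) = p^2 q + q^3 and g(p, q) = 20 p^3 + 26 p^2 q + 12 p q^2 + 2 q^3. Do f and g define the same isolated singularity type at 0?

Yes.

The Hessian of f at 0 has rank 0. Corank 2; j^3 = q*(p^2 + q^2) splits into three distinct lines over C (the quadratic factor has nonzero discriminant), so D_4. The Hessian of g at 0 has rank 0. Corank 2; j^3 = 2*(2*p + q)*(5*p^2 + 4*p*q + q^2) splits into three distinct lines over C (the quadratic factor has nonzero discriminant), so D_4. Both have type D_4, hence right-equivalent.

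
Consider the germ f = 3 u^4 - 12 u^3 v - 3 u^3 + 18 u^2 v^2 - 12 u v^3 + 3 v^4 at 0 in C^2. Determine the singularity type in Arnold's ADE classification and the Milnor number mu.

Type E6, Milnor number mu = 6.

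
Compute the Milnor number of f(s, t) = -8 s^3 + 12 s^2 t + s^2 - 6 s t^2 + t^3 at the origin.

The Hessian of f at 0 is [[2, 0], [0, 0]] with rank 1, so corank 1. A Groebner basis of the Jacobian ideal J(f) in C{s,t} is {t^2, s}; counting standard monomials gives mu = 2. Corank 1: A-series; mu = 2 gives A_2.

2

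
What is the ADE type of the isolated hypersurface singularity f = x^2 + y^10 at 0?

The Hessian of f at 0 has rank 1. Corank 1: A-series; mu = 9 gives A_9.

A_9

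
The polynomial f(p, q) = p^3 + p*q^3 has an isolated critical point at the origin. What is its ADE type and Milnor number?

Type E_7, Milnor number mu = 7.

The Hessian of f at 0 is [[0, 0], [0, 0]] with rank 0, so corank 2. A Groebner basis of the Jacobian ideal J(f) in C{p,q} is {p^3, p*q^2, 3*p^2 + q^3}; counting standard monomials gives mu = 7. Corank 2; j^3 = p^3 is a perfect cube, so E-series; the 4-jet and mu = 7 give E_7.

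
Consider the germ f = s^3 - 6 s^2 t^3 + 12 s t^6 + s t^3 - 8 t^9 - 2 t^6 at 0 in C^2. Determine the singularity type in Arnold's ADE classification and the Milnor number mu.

Type E_{7}, Milnor number mu = 7.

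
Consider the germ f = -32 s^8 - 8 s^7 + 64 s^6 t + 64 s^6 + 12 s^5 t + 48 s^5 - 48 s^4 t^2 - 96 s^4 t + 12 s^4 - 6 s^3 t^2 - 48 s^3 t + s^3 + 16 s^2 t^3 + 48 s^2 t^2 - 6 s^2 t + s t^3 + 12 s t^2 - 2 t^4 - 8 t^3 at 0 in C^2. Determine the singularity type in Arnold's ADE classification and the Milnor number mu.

The Hessian of f at 0 has rank 0. Corank 2; j^3 = (s - 2*t)^3 is a perfect cube, so E-series; the 4-jet and mu = 7 give E_7.

Type E_7, Milnor number mu = 7.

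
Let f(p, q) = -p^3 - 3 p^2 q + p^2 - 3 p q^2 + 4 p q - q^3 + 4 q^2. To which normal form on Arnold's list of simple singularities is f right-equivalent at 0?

The Hessian of f at 0 is [[2, 4], [4, 8]] with rank 1, so corank 1. A Groebner basis of the Jacobian ideal J(f) in C{p,q} is {q^2, p + 2*q}; counting standard monomials gives mu = 2. Corank 1: A-series; mu = 2 gives A_2.

A2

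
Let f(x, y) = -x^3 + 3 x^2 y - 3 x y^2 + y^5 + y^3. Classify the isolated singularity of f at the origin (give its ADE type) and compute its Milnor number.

Type E_8, Milnor number mu = 8.

The Hessian of f at 0 is [[0, 0], [0, 0]] with rank 0, so corank 2. A Groebner basis of the Jacobian ideal J(f) in C{x,y} is {y^4, x^2 - 2*x*y + y^2}; counting standard monomials gives mu = 8. Corank 2; j^3 = -(x - y)^3 is a perfect cube, so E-series; the 5-jet and mu = 8 give E_8.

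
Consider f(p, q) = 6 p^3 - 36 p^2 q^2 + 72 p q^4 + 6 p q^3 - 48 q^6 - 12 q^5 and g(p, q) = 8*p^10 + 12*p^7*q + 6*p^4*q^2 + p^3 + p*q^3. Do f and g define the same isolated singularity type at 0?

Yes.

The Hessian of f at 0 has rank 0. Corank 2; j^3 = 6*p^3 is a perfect cube, so E-series; the 4-jet and mu = 7 give E_7. The Hessian of g at 0 has rank 0. Corank 2; j^3 = p^3 is a perfect cube, so E-series; the 4-jet and mu = 7 give E_7. Both have type E_7, hence right-equivalent.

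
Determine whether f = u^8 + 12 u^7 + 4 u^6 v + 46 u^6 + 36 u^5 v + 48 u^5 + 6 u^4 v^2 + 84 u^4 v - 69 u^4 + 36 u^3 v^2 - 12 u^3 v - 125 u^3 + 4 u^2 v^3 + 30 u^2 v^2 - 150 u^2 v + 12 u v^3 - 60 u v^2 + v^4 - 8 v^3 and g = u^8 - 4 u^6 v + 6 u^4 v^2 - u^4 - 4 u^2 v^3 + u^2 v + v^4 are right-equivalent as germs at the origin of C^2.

The Hessian of f at 0 is [[0, 0], [0, 0]] with rank 0, so corank 2. A Groebner basis of the Jacobian ideal J(f) in C{u,v} is {u^3 - 75*u^2/4 - 15*u*v - 3*v^2, u^2*v + 50*u^2 + 40*u*v + 8*v^2, -2125*u^2/16 + u*v^2 - 425*u*v/4 - 85*v^2/4, 5625*u^2/16 + 1125*u*v/4 + v^3 + 225*v^2/4}; counting standard monomials gives mu = 6. Corank 2; j^3 = -(5*u + 2*v)^3 is a perfect cube, so E-series; the 4-jet and mu = 6 give E_6. The Hessian of g at 0 is [[0, 0], [0, 0]] with rank 0, so corank 2. A Groebner basis of the Jacobian ideal J(g) in C{u,v} is {u^3, u^2/4 + v^3, u*v}; counting standard monomials gives mu = 5. Corank 2; j^3 = u^2*v has shape L^2 M (L != M), so D-series; mu = 5 gives D_5. f is E_6 but g is D_5, hence not right-equivalent.

No.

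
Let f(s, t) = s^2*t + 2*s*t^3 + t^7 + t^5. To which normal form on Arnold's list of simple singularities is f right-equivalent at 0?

D8

The Hessian of f at 0 has rank 0. Corank 2; j^3 = s^2*t has shape L^2 M (L != M), so D-series; mu = 8 gives D_8.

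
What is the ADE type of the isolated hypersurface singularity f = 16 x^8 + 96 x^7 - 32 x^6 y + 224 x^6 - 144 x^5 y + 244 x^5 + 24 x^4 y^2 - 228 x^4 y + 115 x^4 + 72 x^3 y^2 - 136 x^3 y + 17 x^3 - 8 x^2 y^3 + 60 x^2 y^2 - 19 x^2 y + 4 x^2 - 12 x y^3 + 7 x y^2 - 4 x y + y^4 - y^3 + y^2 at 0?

The Hessian of f at 0 has rank 1. Corank 1: A-series; mu = 2 gives A_2.

A_2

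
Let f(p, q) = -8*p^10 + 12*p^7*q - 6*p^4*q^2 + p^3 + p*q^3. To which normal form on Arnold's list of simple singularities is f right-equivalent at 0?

E_{7}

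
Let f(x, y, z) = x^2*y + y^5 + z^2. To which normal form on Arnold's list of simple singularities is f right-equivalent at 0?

D_6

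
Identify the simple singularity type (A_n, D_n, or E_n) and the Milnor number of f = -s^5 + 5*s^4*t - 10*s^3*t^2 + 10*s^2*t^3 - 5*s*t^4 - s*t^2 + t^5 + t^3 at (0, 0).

Type D6, Milnor number mu = 6.

The Hessian of f at 0 has rank 0. Corank 2; j^3 = -t^2*(s - t) has shape L^2 M (L != M), so D-series; mu = 6 gives D_6.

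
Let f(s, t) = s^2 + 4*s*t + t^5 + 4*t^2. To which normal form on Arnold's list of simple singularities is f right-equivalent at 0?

A4

The Hessian of f at 0 is [[2, 4], [4, 8]] with rank 1, so corank 1. A Groebner basis of the Jacobian ideal J(f) in C{s,t} is {t^4, s + 2*t}; counting standard monomials gives mu = 4. Corank 1: A-series; mu = 4 gives A_4.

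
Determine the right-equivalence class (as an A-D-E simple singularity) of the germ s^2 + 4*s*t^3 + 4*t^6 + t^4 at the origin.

The Hessian of f at 0 is [[2, 0], [0, 0]] with rank 1, so corank 1. A Groebner basis of the Jacobian ideal J(f) in C{s,t} is {t^3, s}; counting standard monomials gives mu = 3. Corank 1: A-series; mu = 3 gives A_3.

A3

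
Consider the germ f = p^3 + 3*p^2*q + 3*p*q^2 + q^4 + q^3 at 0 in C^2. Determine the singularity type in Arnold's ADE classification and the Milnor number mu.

Type E_6, Milnor number mu = 6.

The Hessian of f at 0 has rank 0. Corank 2; j^3 = (p + q)^3 is a perfect cube, so E-series; the 4-jet and mu = 6 give E_6.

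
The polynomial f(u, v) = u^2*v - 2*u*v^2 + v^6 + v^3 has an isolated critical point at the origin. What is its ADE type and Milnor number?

Type D_{7}, Milnor number mu = 7.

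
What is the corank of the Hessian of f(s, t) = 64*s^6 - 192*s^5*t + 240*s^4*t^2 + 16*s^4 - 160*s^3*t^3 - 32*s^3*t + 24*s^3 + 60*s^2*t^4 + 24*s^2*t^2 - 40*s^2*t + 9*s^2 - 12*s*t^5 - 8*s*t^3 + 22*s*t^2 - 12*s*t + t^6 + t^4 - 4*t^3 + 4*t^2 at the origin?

The Hessian at 0 is [[18, -12], [-12, 8]] of rank 1; hence corank 1.

1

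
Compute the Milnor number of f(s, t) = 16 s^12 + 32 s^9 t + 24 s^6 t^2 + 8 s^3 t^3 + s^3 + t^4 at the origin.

The Hessian of f at 0 has rank 0. Corank 2; j^3 = s^3 is a perfect cube, so E-series; the 4-jet and mu = 6 give E_6.

6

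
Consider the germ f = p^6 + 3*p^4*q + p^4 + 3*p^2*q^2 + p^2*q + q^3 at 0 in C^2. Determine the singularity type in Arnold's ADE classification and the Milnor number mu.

Type D4, Milnor number mu = 4.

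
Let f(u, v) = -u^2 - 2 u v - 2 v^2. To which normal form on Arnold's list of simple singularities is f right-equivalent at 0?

A_{1}

The Hessian of f at 0 is [[-2, -2], [-2, -4]] with rank 2, so corank 0. A Groebner basis of the Jacobian ideal J(f) in C{u,v} is {u, v}; counting standard monomials gives mu = 1. Corank 0: nondegenerate Morse point, so A_1.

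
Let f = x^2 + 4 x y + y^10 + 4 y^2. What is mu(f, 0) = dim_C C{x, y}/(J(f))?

9

The Hessian of f at 0 is [[2, 4], [4, 8]] with rank 1, so corank 1. A Groebner basis of the Jacobian ideal J(f) in C{x,y} is {y^9, x + 2*y}; counting standard monomials gives mu = 9. Corank 1: A-series; mu = 9 gives A_9.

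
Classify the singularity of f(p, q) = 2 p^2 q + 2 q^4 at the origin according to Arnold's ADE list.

D_5

The Hessian of f at 0 has rank 0. Corank 2; j^3 = 2*p^2*q has shape L^2 M (L != M), so D-series; mu = 5 gives D_5.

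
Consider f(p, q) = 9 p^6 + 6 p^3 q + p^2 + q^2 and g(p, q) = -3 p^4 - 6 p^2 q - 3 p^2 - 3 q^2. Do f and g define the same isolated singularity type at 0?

Yes.

The Hessian of f at 0 has rank 2. Corank 0: nondegenerate Morse point, so A_1. The Hessian of g at 0 has rank 2. Corank 0: nondegenerate Morse point, so A_1. Both have type A_1, hence right-equivalent.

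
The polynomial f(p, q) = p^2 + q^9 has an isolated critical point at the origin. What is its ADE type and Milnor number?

Type A8, Milnor number mu = 8.

The Hessian of f at 0 has rank 1. Corank 1: A-series; mu = 8 gives A_8.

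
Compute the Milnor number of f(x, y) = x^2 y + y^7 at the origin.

8

The Hessian of f at 0 is [[0, 0], [0, 0]] with rank 0, so corank 2. A Groebner basis of the Jacobian ideal J(f) in C{x,y} is {x^2/7 + y^6, x^3, x*y}; counting standard monomials gives mu = 8. Corank 2; j^3 = x^2*y has shape L^2 M (L != M), so D-series; mu = 8 gives D_8.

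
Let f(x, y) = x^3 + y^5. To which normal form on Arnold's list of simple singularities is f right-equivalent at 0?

E_8

The Hessian of f at 0 has rank 0. Corank 2; j^3 = x^3 is a perfect cube, so E-series; the 5-jet and mu = 8 give E_8.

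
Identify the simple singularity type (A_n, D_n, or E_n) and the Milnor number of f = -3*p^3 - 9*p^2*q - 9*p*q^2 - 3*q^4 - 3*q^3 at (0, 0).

The Hessian of f at 0 has rank 0. Corank 2; j^3 = -3*(p + q)^3 is a perfect cube, so E-series; the 4-jet and mu = 6 give E_6.

Type E_6, Milnor number mu = 6.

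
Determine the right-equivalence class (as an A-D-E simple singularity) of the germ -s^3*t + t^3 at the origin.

The Hessian of f at 0 is [[0, 0], [0, 0]] with rank 0, so corank 2. A Groebner basis of the Jacobian ideal J(f) in C{s,t} is {s^3 - 3*t^2, s^2*t, t^3}; counting standard monomials gives mu = 7. Corank 2; j^3 = t^3 is a perfect cube, so E-series; the 4-jet and mu = 7 give E_7.

E7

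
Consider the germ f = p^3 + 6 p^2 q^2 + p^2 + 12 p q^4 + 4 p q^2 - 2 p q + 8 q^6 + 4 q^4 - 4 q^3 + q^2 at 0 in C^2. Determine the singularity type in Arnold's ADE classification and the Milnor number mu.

The Hessian of f at 0 is [[2, -2], [-2, 2]] with rank 1, so corank 1. A Groebner basis of the Jacobian ideal J(f) in C{p,q} is {q^2, p - q}; counting standard monomials gives mu = 2. Corank 1: A-series; mu = 2 gives A_2.

Type A_2, Milnor number mu = 2.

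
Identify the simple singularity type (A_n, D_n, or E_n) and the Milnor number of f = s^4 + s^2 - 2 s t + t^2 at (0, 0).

Type A_3, Milnor number mu = 3.

The Hessian of f at 0 is [[2, -2], [-2, 2]] with rank 1, so corank 1. A Groebner basis of the Jacobian ideal J(f) in C{s,t} is {t^3, s - t}; counting standard monomials gives mu = 3. Corank 1: A-series; mu = 3 gives A_3.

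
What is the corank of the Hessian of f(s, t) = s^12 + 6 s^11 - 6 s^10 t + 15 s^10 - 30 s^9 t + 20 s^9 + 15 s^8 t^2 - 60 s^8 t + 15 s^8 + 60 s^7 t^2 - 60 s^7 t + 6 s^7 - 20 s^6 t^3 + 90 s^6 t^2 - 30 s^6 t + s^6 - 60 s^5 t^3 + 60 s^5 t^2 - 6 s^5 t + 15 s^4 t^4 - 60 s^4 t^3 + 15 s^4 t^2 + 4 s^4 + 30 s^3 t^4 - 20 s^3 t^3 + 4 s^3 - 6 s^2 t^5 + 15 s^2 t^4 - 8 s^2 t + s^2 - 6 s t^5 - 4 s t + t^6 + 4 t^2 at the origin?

1

The Hessian at 0 is [[2, -4], [-4, 8]] of rank 1; hence corank 1.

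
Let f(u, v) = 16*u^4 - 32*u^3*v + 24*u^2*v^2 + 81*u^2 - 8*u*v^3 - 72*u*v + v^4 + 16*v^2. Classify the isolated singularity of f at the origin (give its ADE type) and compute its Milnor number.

Type A_3, Milnor number mu = 3.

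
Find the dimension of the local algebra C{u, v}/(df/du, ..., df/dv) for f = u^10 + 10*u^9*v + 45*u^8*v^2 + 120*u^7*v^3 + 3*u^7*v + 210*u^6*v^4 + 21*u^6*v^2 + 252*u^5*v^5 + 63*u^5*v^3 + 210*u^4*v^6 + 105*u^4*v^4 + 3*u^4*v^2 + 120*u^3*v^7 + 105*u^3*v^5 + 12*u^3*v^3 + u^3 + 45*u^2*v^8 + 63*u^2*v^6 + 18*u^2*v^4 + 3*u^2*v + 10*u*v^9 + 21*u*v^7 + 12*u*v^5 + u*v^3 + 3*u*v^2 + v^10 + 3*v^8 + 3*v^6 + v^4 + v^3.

The Hessian of f at 0 has rank 0. Corank 2; j^3 = (u + v)^3 is a perfect cube, so E-series; the 4-jet and mu = 7 give E_7.

7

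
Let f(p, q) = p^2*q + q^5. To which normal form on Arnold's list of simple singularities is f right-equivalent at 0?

D_6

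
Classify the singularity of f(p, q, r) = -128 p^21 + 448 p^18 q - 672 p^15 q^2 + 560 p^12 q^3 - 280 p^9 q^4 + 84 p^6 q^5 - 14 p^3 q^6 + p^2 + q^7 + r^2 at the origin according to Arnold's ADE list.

The Hessian of f at 0 is [[2, 0, 0], [0, 0, 0], [0, 0, 2]] with rank 2, so corank 1. A Groebner basis of the Jacobian ideal J(f) in C{p,q,r} is {q^6, p, r}; counting standard monomials gives mu = 6. Corank 1: A-series; mu = 6 gives A_6.

A_{6}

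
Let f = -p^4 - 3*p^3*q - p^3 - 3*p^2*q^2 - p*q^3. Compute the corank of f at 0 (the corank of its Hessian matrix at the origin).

The Hessian at 0 is [[0, 0], [0, 0]] of rank 0; hence corank 2.

2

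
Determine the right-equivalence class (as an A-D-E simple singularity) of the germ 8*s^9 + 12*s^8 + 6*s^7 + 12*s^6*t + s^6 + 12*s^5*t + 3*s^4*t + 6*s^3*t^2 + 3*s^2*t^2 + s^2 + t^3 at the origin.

A_2

The Hessian of f at 0 is [[2, 0], [0, 0]] with rank 1, so corank 1. A Groebner basis of the Jacobian ideal J(f) in C{s,t} is {t^2, s}; counting standard monomials gives mu = 2. Corank 1: A-series; mu = 2 gives A_2.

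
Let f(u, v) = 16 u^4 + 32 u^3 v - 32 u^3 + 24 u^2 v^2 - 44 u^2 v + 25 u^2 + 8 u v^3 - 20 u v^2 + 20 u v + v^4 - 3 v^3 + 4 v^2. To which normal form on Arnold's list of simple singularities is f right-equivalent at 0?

A_2

The Hessian of f at 0 has rank 1. Corank 1: A-series; mu = 2 gives A_2.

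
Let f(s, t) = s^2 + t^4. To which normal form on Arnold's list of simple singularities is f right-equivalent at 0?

The Hessian of f at 0 has rank 1. Corank 1: A-series; mu = 3 gives A_3.

A_{3}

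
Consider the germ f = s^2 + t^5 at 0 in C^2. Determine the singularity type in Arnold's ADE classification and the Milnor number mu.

Type A_{4}, Milnor number mu = 4.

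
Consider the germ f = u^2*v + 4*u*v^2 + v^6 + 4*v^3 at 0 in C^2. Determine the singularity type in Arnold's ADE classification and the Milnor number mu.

The Hessian of f at 0 has rank 0. Corank 2; j^3 = v*(u + 2*v)^2 has shape L^2 M (L != M), so D-series; mu = 7 gives D_7.

Type D7, Milnor number mu = 7.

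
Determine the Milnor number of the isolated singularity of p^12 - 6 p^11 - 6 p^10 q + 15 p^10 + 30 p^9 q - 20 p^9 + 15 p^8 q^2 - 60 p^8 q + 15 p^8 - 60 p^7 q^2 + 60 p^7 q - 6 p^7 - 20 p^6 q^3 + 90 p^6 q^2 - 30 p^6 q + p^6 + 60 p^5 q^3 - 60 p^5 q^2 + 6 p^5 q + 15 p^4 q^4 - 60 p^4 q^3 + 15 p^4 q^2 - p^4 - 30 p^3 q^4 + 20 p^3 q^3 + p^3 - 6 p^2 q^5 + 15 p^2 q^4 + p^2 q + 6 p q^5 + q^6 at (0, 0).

7

The Hessian of f at 0 is [[0, 0], [0, 0]] with rank 0, so corank 2. A Groebner basis of the Jacobian ideal J(f) in C{p,q} is {-p*q/6 + q^5, p*q^2, p^2 + p*q}; counting standard monomials gives mu = 7. Corank 2; j^3 = p^2*(p + q) has shape L^2 M (L != M), so D-series; mu = 7 gives D_7.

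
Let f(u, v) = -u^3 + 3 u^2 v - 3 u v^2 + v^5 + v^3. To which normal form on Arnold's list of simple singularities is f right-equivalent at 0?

E_{8}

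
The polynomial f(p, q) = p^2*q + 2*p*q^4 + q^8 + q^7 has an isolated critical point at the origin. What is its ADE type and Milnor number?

Type D_{9}, Milnor number mu = 9.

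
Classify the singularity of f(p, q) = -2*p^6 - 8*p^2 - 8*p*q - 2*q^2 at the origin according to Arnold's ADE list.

A5

The Hessian of f at 0 is [[-16, -8], [-8, -4]] with rank 1, so corank 1. A Groebner basis of the Jacobian ideal J(f) in C{p,q} is {q^5, p + q/2}; counting standard monomials gives mu = 5. Corank 1: A-series; mu = 5 gives A_5.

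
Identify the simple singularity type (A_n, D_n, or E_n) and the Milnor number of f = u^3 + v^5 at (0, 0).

The Hessian of f at 0 is [[0, 0], [0, 0]] with rank 0, so corank 2. A Groebner basis of the Jacobian ideal J(f) in C{u,v} is {v^4, u^2}; counting standard monomials gives mu = 8. Corank 2; j^3 = u^3 is a perfect cube, so E-series; the 5-jet and mu = 8 give E_8.

Type E_8, Milnor number mu = 8.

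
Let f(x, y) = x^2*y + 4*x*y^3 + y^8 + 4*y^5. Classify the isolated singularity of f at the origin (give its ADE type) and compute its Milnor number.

The Hessian of f at 0 has rank 0. Corank 2; j^3 = x^2*y has shape L^2 M (L != M), so D-series; mu = 9 gives D_9.

Type D_{9}, Milnor number mu = 9.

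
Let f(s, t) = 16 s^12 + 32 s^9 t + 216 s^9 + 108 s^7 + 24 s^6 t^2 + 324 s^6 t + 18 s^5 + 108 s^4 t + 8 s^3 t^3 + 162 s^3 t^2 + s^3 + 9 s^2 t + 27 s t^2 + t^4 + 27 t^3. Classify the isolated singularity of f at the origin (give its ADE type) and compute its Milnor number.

The Hessian of f at 0 has rank 0. Corank 2; j^3 = (s + 3*t)^3 is a perfect cube, so E-series; the 4-jet and mu = 6 give E_6.

Type E_6, Milnor number mu = 6.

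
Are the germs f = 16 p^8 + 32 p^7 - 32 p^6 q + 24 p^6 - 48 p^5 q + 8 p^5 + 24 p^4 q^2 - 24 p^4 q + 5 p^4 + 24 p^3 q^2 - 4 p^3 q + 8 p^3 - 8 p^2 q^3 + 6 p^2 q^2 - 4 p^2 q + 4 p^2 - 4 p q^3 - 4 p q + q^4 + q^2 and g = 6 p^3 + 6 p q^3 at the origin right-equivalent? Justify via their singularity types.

No.

The Hessian of f at 0 is [[8, -4], [-4, 2]] with rank 1, so corank 1. A Groebner basis of the Jacobian ideal J(f) in C{p,q} is {p^2 + p - q/2, p*q + 2*p - q, 4*p + q^2 - 2*q}; counting standard monomials gives mu = 3. Corank 1: A-series; mu = 3 gives A_3. The Hessian of g at 0 is [[0, 0], [0, 0]] with rank 0, so corank 2. A Groebner basis of the Jacobian ideal J(g) in C{p,q} is {p^3, p*q^2, 3*p^2 + q^3}; counting standard monomials gives mu = 7. Corank 2; j^3 = 6*p^3 is a perfect cube, so E-series; the 4-jet and mu = 7 give E_7. f is A_3 but g is E_7, hence not right-equivalent.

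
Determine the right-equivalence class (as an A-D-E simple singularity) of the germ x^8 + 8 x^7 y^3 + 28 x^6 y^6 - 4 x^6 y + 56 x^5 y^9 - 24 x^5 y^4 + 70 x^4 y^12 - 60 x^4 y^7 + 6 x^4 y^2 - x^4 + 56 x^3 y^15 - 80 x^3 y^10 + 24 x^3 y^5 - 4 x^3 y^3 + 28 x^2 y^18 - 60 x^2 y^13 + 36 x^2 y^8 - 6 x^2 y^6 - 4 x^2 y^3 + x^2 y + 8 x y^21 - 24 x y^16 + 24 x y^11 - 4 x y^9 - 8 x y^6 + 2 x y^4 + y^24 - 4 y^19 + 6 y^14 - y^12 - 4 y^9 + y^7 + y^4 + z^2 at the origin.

D_{5}

The Hessian of f at 0 is [[0, 0, 0], [0, 0, 0], [0, 0, 2]] with rank 1, so corank 2. A Groebner basis of the Jacobian ideal J(f) in C{x,y,z} is {x^3, x^2/4 + y^3, x*y, z}; counting standard monomials gives mu = 5. Corank 2; j^3 = x^2*y has shape L^2 M (L != M), so D-series; mu = 5 gives D_5.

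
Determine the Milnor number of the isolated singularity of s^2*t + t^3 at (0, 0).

4

The Hessian of f at 0 is [[0, 0], [0, 0]] with rank 0, so corank 2. A Groebner basis of the Jacobian ideal J(f) in C{s,t} is {t^3, s^2 + 3*t^2, s*t}; counting standard monomials gives mu = 4. Corank 2; j^3 = t*(s^2 + t^2) splits into three distinct lines over C (the quadratic factor has nonzero discriminant), so D_4.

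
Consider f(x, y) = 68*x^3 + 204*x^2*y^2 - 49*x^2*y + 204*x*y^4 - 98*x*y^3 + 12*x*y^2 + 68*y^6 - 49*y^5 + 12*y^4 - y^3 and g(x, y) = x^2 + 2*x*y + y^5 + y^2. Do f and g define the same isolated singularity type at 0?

No.

The Hessian of f at 0 has rank 0. Corank 2; j^3 = (4*x - y)*(17*x^2 - 8*x*y + y^2) splits into three distinct lines over C (the quadratic factor has nonzero discriminant), so D_4. The Hessian of g at 0 has rank 1. Corank 1: A-series; mu = 4 gives A_4. f is D_4 but g is A_4, hence not right-equivalent.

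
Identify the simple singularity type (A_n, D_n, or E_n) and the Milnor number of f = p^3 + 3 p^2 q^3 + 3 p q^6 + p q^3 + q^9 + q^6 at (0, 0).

Type E7, Milnor number mu = 7.

The Hessian of f at 0 has rank 0. Corank 2; j^3 = p^3 is a perfect cube, so E-series; the 4-jet and mu = 7 give E_7.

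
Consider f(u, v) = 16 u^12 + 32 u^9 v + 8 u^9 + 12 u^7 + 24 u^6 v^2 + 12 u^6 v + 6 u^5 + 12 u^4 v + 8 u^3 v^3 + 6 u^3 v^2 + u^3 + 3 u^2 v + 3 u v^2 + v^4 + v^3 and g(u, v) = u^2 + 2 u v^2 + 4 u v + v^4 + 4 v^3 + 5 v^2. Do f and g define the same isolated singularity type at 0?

The Hessian of f at 0 is [[0, 0], [0, 0]] with rank 0, so corank 2. A Groebner basis of the Jacobian ideal J(f) in C{u,v} is {v^3, u^2 + 2*u*v + v^2}; counting standard monomials gives mu = 6. Corank 2; j^3 = (u + v)^3 is a perfect cube, so E-series; the 4-jet and mu = 6 give E_6. The Hessian of g at 0 is [[2, 4], [4, 10]] with rank 2, so corank 0. A Groebner basis of the Jacobian ideal J(g) in C{u,v} is {u, v}; counting standard monomials gives mu = 1. Corank 0: nondegenerate Morse point, so A_1. f is E_6 but g is A_1, hence not right-equivalent.

No.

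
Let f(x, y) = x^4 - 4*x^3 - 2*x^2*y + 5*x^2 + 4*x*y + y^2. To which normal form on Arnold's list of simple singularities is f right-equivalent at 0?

The Hessian of f at 0 is [[10, 4], [4, 2]] with rank 2, so corank 0. A Groebner basis of the Jacobian ideal J(f) in C{x,y} is {x, y}; counting standard monomials gives mu = 1. Corank 0: nondegenerate Morse point, so A_1.

A1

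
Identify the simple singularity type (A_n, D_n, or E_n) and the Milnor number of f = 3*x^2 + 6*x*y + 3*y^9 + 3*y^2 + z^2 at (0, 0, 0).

Type A8, Milnor number mu = 8.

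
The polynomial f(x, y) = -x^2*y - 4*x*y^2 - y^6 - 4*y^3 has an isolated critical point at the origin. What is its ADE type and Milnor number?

The Hessian of f at 0 has rank 0. Corank 2; j^3 = -y*(x + 2*y)^2 has shape L^2 M (L != M), so D-series; mu = 7 gives D_7.

Type D7, Milnor number mu = 7.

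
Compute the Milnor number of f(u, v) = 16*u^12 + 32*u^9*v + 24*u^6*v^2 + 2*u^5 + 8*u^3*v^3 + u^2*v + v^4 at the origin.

5

The Hessian of f at 0 has rank 0. Corank 2; j^3 = u^2*v has shape L^2 M (L != M), so D-series; mu = 5 gives D_5.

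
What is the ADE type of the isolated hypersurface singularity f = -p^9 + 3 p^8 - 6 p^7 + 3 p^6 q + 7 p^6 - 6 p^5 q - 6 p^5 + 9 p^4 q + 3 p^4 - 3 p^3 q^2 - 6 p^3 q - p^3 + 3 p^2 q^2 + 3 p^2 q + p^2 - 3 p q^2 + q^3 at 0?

The Hessian of f at 0 has rank 1. Corank 1: A-series; mu = 2 gives A_2.

A2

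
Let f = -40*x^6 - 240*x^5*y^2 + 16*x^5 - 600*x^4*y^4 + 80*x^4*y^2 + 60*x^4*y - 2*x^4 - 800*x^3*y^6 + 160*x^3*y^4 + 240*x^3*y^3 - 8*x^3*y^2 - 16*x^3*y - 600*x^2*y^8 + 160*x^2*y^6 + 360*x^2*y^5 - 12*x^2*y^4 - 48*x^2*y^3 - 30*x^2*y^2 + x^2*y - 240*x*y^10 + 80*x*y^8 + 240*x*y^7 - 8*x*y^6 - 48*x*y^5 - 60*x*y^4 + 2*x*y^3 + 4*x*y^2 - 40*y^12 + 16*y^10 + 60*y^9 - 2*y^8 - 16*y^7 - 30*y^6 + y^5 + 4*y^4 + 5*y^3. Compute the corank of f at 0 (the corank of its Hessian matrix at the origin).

The Hessian at 0 is [[0, 0], [0, 0]] of rank 0; hence corank 2.

2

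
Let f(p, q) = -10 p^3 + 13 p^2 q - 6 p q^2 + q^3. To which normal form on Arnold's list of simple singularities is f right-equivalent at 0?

D_{4}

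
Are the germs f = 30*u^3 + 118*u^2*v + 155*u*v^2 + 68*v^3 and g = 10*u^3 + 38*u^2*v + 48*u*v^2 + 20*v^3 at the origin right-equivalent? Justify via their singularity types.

Yes.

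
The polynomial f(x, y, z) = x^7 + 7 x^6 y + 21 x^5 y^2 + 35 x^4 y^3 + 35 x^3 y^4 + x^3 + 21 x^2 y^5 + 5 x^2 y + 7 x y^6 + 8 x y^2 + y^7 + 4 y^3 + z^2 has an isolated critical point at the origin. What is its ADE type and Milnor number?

Type D8, Milnor number mu = 8.

The Hessian of f at 0 has rank 1. Corank 2; j^3 = (x + y)*(x + 2*y)^2 has shape L^2 M (L != M), so D-series; mu = 8 gives D_8.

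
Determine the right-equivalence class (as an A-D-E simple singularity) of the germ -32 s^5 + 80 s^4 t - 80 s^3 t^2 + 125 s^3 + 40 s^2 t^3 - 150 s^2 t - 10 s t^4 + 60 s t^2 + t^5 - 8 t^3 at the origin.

The Hessian of f at 0 is [[0, 0], [0, 0]] with rank 0, so corank 2. A Groebner basis of the Jacobian ideal J(f) in C{s,t} is {t^5, s*t^3 - 17*t^4/40, s^2 - 4*s*t/5 + 4*t^2/25}; counting standard monomials gives mu = 8. Corank 2; j^3 = (5*s - 2*t)^3 is a perfect cube, so E-series; the 5-jet and mu = 8 give E_8.

E8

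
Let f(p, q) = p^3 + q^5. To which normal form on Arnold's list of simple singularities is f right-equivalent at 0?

The Hessian of f at 0 has rank 0. Corank 2; j^3 = p^3 is a perfect cube, so E-series; the 5-jet and mu = 8 give E_8.

E_8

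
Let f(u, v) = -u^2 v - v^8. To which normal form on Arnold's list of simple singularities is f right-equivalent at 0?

The Hessian of f at 0 has rank 0. Corank 2; j^3 = -u^2*v has shape L^2 M (L != M), so D-series; mu = 9 gives D_9.

D9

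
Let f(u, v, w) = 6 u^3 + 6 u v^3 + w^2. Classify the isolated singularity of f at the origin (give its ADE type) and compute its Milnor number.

The Hessian of f at 0 is [[0, 0, 0], [0, 0, 0], [0, 0, 2]] with rank 1, so corank 2. A Groebner basis of the Jacobian ideal J(f) in C{u,v,w} is {u^3, u*v^2, 3*u^2 + v^3, w}; counting standard monomials gives mu = 7. Corank 2; j^3 = 6*u^3 is a perfect cube, so E-series; the 4-jet and mu = 7 give E_7.

Type E_7, Milnor number mu = 7.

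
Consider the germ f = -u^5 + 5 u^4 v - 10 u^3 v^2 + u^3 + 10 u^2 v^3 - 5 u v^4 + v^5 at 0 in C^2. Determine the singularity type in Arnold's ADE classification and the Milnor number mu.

Type E8, Milnor number mu = 8.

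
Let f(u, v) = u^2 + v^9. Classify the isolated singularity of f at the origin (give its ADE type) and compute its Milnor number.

The Hessian of f at 0 is [[2, 0], [0, 0]] with rank 1, so corank 1. A Groebner basis of the Jacobian ideal J(f) in C{u,v} is {v^8, u}; counting standard monomials gives mu = 8. Corank 1: A-series; mu = 8 gives A_8.

Type A_8, Milnor number mu = 8.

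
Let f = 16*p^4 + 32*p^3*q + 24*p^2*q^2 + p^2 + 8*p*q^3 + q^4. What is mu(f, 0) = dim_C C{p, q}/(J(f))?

3

The Hessian of f at 0 has rank 1. Corank 1: A-series; mu = 3 gives A_3.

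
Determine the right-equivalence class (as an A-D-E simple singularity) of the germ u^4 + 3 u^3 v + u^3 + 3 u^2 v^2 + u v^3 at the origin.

E_{7}

The Hessian of f at 0 has rank 0. Corank 2; j^3 = u^3 is a perfect cube, so E-series; the 4-jet and mu = 7 give E_7.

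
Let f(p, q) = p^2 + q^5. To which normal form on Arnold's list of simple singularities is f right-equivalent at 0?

The Hessian of f at 0 has rank 1. Corank 1: A-series; mu = 4 gives A_4.

A4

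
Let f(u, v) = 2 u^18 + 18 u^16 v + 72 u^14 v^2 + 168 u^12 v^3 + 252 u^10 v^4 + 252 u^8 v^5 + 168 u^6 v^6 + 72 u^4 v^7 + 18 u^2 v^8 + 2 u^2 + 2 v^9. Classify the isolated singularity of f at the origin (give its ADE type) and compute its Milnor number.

The Hessian of f at 0 has rank 1. Corank 1: A-series; mu = 8 gives A_8.

Type A_{8}, Milnor number mu = 8.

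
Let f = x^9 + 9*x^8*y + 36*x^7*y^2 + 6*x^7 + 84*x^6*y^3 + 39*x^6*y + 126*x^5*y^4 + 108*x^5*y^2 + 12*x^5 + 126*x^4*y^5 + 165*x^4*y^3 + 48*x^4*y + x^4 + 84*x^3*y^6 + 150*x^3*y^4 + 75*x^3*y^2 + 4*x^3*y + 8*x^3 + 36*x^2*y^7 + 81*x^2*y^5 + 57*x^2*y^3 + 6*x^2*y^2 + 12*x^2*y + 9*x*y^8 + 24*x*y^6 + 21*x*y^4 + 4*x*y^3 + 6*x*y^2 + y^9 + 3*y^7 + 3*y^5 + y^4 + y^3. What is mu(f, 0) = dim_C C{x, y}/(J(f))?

6

The Hessian of f at 0 has rank 0. Corank 2; j^3 = (2*x + y)^3 is a perfect cube, so E-series; the 4-jet and mu = 6 give E_6.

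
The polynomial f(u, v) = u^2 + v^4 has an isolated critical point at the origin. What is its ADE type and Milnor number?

The Hessian of f at 0 has rank 1. Corank 1: A-series; mu = 3 gives A_3.

Type A_{3}, Milnor number mu = 3.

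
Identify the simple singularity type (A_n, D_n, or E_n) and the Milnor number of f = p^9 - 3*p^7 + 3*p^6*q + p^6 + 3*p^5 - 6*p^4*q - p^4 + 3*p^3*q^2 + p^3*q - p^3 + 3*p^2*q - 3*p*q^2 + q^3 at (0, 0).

Type E_7, Milnor number mu = 7.

The Hessian of f at 0 is [[0, 0], [0, 0]] with rank 0, so corank 2. A Groebner basis of the Jacobian ideal J(f) in C{p,q} is {3*p^2 - 6*p*q + q^4 + q^3 + 3*q^2, p^3 + 3*p^2 - 6*p*q + 3*q^2, p^2*q + 3*p^2 - 6*p*q + 3*q^2, 2*p^2 + p*q^2 - 4*p*q - q^3/3 + 2*q^2}; counting standard monomials gives mu = 7. Corank 2; j^3 = -(p - q)^3 is a perfect cube, so E-series; the 4-jet and mu = 7 give E_7.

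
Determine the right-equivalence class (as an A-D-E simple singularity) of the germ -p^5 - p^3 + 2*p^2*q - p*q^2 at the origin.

The Hessian of f at 0 has rank 0. Corank 2; j^3 = -p*(p - q)^2 has shape L^2 M (L != M), so D-series; mu = 6 gives D_6.

D6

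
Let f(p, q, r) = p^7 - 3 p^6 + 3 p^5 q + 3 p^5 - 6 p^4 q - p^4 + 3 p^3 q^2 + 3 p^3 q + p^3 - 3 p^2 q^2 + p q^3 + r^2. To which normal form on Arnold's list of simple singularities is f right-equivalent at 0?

The Hessian of f at 0 is [[0, 0, 0], [0, 0, 0], [0, 0, 2]] with rank 1, so corank 2. A Groebner basis of the Jacobian ideal J(f) in C{p,q,r} is {3*p^2 + q^4 + q^3, p^3, p^2*q - p^2 - q^3/3, -2*p^2 + p*q^2 - 2*q^3/3, r}; counting standard monomials gives mu = 7. Corank 2; j^3 = p^3 is a perfect cube, so E-series; the 4-jet and mu = 7 give E_7.

E_7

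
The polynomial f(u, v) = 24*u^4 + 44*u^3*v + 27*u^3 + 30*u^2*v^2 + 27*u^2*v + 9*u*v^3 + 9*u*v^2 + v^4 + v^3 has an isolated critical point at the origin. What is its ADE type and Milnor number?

Type E7, Milnor number mu = 7.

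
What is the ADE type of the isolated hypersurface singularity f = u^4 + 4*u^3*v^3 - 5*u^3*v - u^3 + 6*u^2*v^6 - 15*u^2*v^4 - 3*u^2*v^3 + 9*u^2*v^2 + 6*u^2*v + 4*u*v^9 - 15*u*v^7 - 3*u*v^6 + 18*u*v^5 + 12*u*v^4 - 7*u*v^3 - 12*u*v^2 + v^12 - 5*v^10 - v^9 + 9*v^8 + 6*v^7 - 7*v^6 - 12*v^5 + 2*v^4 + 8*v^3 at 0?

E_{7}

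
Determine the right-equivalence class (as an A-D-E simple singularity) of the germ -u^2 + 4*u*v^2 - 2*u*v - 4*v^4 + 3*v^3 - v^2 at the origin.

A2

The Hessian of f at 0 has rank 1. Corank 1: A-series; mu = 2 gives A_2.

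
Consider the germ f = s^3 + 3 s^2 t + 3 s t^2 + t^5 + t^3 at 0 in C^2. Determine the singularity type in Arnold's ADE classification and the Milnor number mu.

Type E_{8}, Milnor number mu = 8.

The Hessian of f at 0 has rank 0. Corank 2; j^3 = (s + t)^3 is a perfect cube, so E-series; the 5-jet and mu = 8 give E_8.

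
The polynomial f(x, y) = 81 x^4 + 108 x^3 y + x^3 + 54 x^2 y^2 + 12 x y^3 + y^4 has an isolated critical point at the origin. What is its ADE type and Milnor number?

The Hessian of f at 0 has rank 0. Corank 2; j^3 = x^3 is a perfect cube, so E-series; the 4-jet and mu = 6 give E_6.

Type E_6, Milnor number mu = 6.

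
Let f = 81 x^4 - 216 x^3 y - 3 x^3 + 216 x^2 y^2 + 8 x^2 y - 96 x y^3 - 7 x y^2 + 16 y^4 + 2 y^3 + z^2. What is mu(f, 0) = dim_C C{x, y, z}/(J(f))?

The Hessian of f at 0 has rank 1. Corank 2; j^3 = -(x - y)^2*(3*x - 2*y) has shape L^2 M (L != M), so D-series; mu = 5 gives D_5.

5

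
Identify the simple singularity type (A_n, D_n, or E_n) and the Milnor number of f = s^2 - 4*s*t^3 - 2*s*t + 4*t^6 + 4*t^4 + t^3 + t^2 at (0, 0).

The Hessian of f at 0 has rank 1. Corank 1: A-series; mu = 2 gives A_2.

Type A2, Milnor number mu = 2.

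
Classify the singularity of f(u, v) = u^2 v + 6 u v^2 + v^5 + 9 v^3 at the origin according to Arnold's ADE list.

D_6

The Hessian of f at 0 has rank 0. Corank 2; j^3 = v*(u + 3*v)^2 has shape L^2 M (L != M), so D-series; mu = 6 gives D_6.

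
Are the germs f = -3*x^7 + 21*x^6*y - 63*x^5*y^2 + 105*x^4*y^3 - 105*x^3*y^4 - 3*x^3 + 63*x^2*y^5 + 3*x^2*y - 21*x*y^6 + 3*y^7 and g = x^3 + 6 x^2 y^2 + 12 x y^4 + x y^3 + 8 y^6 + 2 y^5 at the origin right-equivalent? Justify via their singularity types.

The Hessian of f at 0 is [[0, 0], [0, 0]] with rank 0, so corank 2. A Groebner basis of the Jacobian ideal J(f) in C{x,y} is {x*y/7 + y^6, x*y^2, x^2 - x*y}; counting standard monomials gives mu = 8. Corank 2; j^3 = -3*x^2*(x - y) has shape L^2 M (L != M), so D-series; mu = 8 gives D_8. The Hessian of g at 0 is [[0, 0], [0, 0]] with rank 0, so corank 2. A Groebner basis of the Jacobian ideal J(g) in C{x,y} is {-x^2/4 + y^4 - y^3/12, x^3, x^2*y + x^2/12 + y^3/36, x^2/2 + x*y^2 + y^3/6}; counting standard monomials gives mu = 7. Corank 2; j^3 = x^3 is a perfect cube, so E-series; the 4-jet and mu = 7 give E_7. f is D_8 but g is E_7, hence not right-equivalent.

No.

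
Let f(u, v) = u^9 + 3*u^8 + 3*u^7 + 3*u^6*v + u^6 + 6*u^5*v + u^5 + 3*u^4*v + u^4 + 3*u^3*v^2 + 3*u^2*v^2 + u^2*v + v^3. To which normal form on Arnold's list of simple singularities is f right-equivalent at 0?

The Hessian of f at 0 is [[0, 0], [0, 0]] with rank 0, so corank 2. A Groebner basis of the Jacobian ideal J(f) in C{u,v} is {v^3, u^2 + 3*v^2, u*v}; counting standard monomials gives mu = 4. Corank 2; j^3 = v*(u^2 + v^2) splits into three distinct lines over C (the quadratic factor has nonzero discriminant), so D_4.

D_{4}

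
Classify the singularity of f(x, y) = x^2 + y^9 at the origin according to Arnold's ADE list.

A8

The Hessian of f at 0 has rank 1. Corank 1: A-series; mu = 8 gives A_8.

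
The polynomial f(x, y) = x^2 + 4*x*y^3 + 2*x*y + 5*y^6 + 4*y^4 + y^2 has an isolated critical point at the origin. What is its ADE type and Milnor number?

Type A_5, Milnor number mu = 5.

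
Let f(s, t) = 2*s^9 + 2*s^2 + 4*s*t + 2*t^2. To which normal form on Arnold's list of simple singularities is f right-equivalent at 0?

The Hessian of f at 0 has rank 1. Corank 1: A-series; mu = 8 gives A_8.

A8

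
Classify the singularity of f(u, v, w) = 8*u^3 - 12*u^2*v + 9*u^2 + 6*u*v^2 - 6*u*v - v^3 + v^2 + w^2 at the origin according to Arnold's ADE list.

A_2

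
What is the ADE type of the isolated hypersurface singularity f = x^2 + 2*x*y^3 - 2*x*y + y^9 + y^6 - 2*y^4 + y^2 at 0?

The Hessian of f at 0 has rank 1. Corank 1: A-series; mu = 8 gives A_8.

A_8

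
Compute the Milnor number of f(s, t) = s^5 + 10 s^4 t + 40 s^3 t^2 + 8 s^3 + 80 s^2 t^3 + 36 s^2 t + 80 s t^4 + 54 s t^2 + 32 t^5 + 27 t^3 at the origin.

8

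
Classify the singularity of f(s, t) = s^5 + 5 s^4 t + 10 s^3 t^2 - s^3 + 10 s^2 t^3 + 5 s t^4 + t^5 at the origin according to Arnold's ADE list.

E_8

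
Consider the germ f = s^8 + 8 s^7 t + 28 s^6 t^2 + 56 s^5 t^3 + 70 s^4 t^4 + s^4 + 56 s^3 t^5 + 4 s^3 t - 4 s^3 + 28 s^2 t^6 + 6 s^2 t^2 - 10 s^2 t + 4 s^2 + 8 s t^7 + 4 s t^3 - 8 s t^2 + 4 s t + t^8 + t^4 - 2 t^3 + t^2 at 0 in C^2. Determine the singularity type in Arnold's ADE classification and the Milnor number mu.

Type A7, Milnor number mu = 7.

The Hessian of f at 0 has rank 1. Corank 1: A-series; mu = 7 gives A_7.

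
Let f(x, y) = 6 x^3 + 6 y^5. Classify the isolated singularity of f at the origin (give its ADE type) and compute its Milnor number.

The Hessian of f at 0 has rank 0. Corank 2; j^3 = 6*x^3 is a perfect cube, so E-series; the 5-jet and mu = 8 give E_8.

Type E8, Milnor number mu = 8.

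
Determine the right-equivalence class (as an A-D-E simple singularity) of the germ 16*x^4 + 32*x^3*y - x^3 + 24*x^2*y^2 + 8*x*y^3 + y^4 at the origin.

E_{6}

The Hessian of f at 0 is [[0, 0], [0, 0]] with rank 0, so corank 2. A Groebner basis of the Jacobian ideal J(f) in C{x,y} is {y^4, x*y^2 + y^3/6, x^2}; counting standard monomials gives mu = 6. Corank 2; j^3 = -x^3 is a perfect cube, so E-series; the 4-jet and mu = 6 give E_6.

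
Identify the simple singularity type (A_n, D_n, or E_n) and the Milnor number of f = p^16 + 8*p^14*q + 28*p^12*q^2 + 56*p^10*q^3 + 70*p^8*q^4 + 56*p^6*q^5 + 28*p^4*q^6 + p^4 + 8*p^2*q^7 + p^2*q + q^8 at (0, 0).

The Hessian of f at 0 has rank 0. Corank 2; j^3 = p^2*q has shape L^2 M (L != M), so D-series; mu = 9 gives D_9.

Type D9, Milnor number mu = 9.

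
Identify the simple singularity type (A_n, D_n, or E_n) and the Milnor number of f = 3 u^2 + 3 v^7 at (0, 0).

Type A_6, Milnor number mu = 6.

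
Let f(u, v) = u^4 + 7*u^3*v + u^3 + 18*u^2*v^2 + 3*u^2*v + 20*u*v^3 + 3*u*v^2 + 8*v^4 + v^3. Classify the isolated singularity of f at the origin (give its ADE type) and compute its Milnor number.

Type E_{7}, Milnor number mu = 7.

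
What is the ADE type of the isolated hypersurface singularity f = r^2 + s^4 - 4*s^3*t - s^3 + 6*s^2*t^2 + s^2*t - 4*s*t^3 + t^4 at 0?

The Hessian of f at 0 is [[0, 0, 0], [0, 0, 0], [0, 0, 2]] with rank 1, so corank 2. A Groebner basis of the Jacobian ideal J(f) in C{s,t,r} is {s*t^2, s*t/4 + t^3, s^2 - s*t, r}; counting standard monomials gives mu = 5. Corank 2; j^3 = -s^2*(s - t) has shape L^2 M (L != M), so D-series; mu = 5 gives D_5.

D5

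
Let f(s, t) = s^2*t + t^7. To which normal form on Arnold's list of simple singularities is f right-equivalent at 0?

D_8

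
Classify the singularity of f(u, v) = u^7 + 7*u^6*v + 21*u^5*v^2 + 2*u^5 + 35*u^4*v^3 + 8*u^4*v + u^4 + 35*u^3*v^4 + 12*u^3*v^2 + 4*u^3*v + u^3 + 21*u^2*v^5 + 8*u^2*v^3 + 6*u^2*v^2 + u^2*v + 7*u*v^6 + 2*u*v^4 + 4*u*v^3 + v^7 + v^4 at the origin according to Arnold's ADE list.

The Hessian of f at 0 is [[0, 0], [0, 0]] with rank 0, so corank 2. A Groebner basis of the Jacobian ideal J(f) in C{u,v} is {u*v^2, -u*v/4 + v^3, u^2 + u*v}; counting standard monomials gives mu = 5. Corank 2; j^3 = u^2*(u + v) has shape L^2 M (L != M), so D-series; mu = 5 gives D_5.

D5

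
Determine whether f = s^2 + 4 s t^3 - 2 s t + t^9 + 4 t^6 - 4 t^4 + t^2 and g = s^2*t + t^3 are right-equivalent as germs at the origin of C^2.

No.

The Hessian of f at 0 has rank 1. Corank 1: A-series; mu = 8 gives A_8. The Hessian of g at 0 has rank 0. Corank 2; j^3 = t*(s^2 + t^2) splits into three distinct lines over C (the quadratic factor has nonzero discriminant), so D_4. f is A_8 but g is D_4, hence not right-equivalent.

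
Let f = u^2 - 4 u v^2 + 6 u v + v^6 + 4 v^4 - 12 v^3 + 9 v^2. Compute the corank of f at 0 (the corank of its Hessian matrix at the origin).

1

Hessian at 0 has rank 1.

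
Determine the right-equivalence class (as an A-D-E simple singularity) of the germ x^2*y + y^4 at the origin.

The Hessian of f at 0 is [[0, 0], [0, 0]] with rank 0, so corank 2. A Groebner basis of the Jacobian ideal J(f) in C{x,y} is {x^3, x^2/4 + y^3, x*y}; counting standard monomials gives mu = 5. Corank 2; j^3 = x^2*y has shape L^2 M (L != M), so D-series; mu = 5 gives D_5.

D5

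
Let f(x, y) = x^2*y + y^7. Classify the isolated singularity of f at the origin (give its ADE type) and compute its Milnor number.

Type D_{8}, Milnor number mu = 8.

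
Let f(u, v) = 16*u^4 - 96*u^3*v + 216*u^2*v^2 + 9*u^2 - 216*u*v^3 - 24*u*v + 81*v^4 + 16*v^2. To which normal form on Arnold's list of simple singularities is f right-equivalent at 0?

The Hessian of f at 0 is [[18, -24], [-24, 32]] with rank 1, so corank 1. A Groebner basis of the Jacobian ideal J(f) in C{u,v} is {v^3, u - 4*v/3}; counting standard monomials gives mu = 3. Corank 1: A-series; mu = 3 gives A_3.

A3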